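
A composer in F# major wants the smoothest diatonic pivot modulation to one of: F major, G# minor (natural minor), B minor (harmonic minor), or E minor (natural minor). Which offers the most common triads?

Triads of F# major: F# (I), G#m (ii), A#m (iii), B (IV), C# (V), D#m (vi), E#dim (vii°).
F major shares 0: none.
G# minor (natural minor) shares 4: F#, G#m, B, D#m.
B minor (harmonic minor) shares 1: F#.
E minor (natural minor) shares 0: none.
The most common triads (4) are shared with G# minor.

G# minor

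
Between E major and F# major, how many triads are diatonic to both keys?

2

Diatonic triads of E major: E (I), F#m (ii), G#m (iii), A (IV), B (V), C#m (vi), D#dim (vii°).
Diatonic triads of F# major: F# (I), G#m (ii), A#m (iii), B (IV), C# (V), D#m (vi), E#dim (vii°).
Matching root and quality in both lists: G#m, B.
That gives 2 common triads.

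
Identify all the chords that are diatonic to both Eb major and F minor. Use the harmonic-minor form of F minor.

Fm

Triads in Eb major: Eb (I), Fm (ii), Gm (iii), Ab (IV), Bb (V), Cm (vi), Ddim (vii°).
Triads in F minor (harmonic minor): Fm (i), Gdim (ii°), Abaug (III+), Bbm (iv), C (V), Db (VI), Edim (vii°).
Shared triads with their functions: Fm (ii in Eb major, i in F minor).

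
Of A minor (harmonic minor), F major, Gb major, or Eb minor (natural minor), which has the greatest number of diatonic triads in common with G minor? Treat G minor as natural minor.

Triads of G minor (natural minor): Gm (i), Adim (ii°), Bb (III), Cm (iv), Dm (v), Eb (VI), F (VII).
A minor (harmonic minor) shares 2: Dm, F.
F major shares 4: Gm, Bb, Dm, F.
Gb major shares 0: none.
Eb minor (natural minor) shares 0: none.
The most common triads (4) are shared with F major.

F major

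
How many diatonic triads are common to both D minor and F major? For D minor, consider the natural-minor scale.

Diatonic triads of D minor (natural minor): Dm (i), Edim (ii°), F (III), Gm (iv), Am (v), Bb (VI), C (VII).
Diatonic triads of F major: F (I), Gm (ii), Am (iii), Bb (IV), C (V), Dm (vi), Edim (vii°).
Matching root and quality in both lists: Dm, Edim, F, Gm, Am, Bb, C.
That gives 7 common triads.

7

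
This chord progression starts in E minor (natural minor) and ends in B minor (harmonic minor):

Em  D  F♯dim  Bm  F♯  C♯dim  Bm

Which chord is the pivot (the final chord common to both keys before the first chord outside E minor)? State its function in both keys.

Chords diatonic to E minor: Em, F♯dim, G, Am, Bm, C, D.
Reading the progression, the first chord not in that set is F♯, so the modulation leaves E minor there.
The chord immediately before F♯ is Bm, which is diatonic to both keys: v in E minor and i in B minor.

Bm — v in E minor, i in B minor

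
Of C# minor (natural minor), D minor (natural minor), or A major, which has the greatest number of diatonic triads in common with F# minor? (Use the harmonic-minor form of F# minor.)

Triads of F# minor (harmonic minor): F#m (i), G#dim (ii°), Aaug (III+), Bm (iv), C# (V), D (VI), E#dim (vii°).
C# minor (natural minor) shares 1: F#m.
D minor (natural minor) shares 0: none.
A major shares 4: F#m, G#dim, Bm, D.
The most common triads (4) are shared with A major.

A major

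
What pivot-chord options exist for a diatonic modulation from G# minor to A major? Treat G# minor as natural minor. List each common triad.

Triads in G# minor (natural minor): G#m (i), A#dim (ii°), B (III), C#m (iv), D#m (v), E (VI), F# (VII).
Triads in A major: A (I), Bm (ii), C#m (iii), D (IV), E (V), F#m (vi), G#dim (vii°).
Shared triads with their functions: C#m (iv in G# minor, iii in A major); E (VI in G# minor, V in A major).

C#m, E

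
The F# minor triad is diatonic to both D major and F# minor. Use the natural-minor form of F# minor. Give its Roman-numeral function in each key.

The scale of D major is D E F# G A B C#; F# is degree 3, and the triad built there (F#-A-C#) is minor, so it is iii.
The scale of F# minor (natural minor) is F# G# A B C# D E; F# is degree 1, and the triad built there (F#-A-C#) is minor, so it is i.

iii in D major; i in F# minor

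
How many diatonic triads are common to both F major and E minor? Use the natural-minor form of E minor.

2

Diatonic triads of F major: F major (I), G minor (ii), A minor (iii), Bb major (IV), C major (V), D minor (vi), E diminished (vii°).
Diatonic triads of E minor (natural minor): E minor (i), F# diminished (ii°), G major (III), A minor (iv), B minor (v), C major (VI), D major (VII).
Matching root and quality in both lists: A minor, C major.
That gives 2 common triads.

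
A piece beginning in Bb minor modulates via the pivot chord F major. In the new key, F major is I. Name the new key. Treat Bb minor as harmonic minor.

The numeral I denotes a major triad on scale degree 1. With F on degree 1, the tonic of the new key is F.
Degree 1 carries a major triad in major keys, so the destination is F major.
Check: the diatonic triads of F major are F (I), Gm (ii), Am (iii), Bb (IV), C (V), Dm (vi), Edim (vii°) — F major is indeed I.

F major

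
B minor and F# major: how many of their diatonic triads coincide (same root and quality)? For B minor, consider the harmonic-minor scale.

Diatonic triads of B minor (harmonic minor): Bm (i), C#dim (ii°), Daug (III+), Em (iv), F# (V), G (VI), A#dim (vii°).
Diatonic triads of F# major: F# (I), G#m (ii), A#m (iii), B (IV), C# (V), D#m (vi), E#dim (vii°).
Matching root and quality in both lists: F#.
That gives 1 common triad.

1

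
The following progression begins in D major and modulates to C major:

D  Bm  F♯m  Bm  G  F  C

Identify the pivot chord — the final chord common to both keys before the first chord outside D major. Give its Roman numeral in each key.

Chords diatonic to D major: D, Em, F♯m, G, A, Bm, C♯dim.
Reading the progression, the first chord not in that set is F, so the modulation leaves D major there.
The chord immediately before F is G, which is diatonic to both keys: IV in D major and V in C major.

G — IV in D major, V in C major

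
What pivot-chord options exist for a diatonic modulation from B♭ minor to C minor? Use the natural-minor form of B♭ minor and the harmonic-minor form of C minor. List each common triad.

Fm, A♭

Triads in B♭ minor (natural minor): B♭m (i), Cdim (ii°), D♭ (III), E♭m (iv), Fm (v), G♭ (VI), A♭ (VII).
Triads in C minor (harmonic minor): Cm (i), Ddim (ii°), E♭aug (III+), Fm (iv), G (V), A♭ (VI), Bdim (vii°).
Shared triads with their functions: Fm (v in B♭ minor, iv in C minor); A♭ (VII in B♭ minor, VI in C minor).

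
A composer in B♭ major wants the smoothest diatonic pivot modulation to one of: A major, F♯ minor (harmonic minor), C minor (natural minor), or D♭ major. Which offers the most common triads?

C minor

Triads of B♭ major: B♭ (I), Cm (ii), Dm (iii), E♭ (IV), F (V), Gm (vi), Adim (vii°).
A major shares 0: none.
F♯ minor (harmonic minor) shares 0: none.
C minor (natural minor) shares 4: B♭, Cm, E♭, Gm.
D♭ major shares 0: none.
The most common triads (4) are shared with C minor.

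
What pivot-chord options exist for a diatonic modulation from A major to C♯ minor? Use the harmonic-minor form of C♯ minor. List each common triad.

A, C♯m, F♯m

Triads in A major: A (I), Bm (ii), C♯m (iii), D (IV), E (V), F♯m (vi), G♯dim (vii°).
Triads in C♯ minor (harmonic minor): C♯m (i), D♯dim (ii°), Eaug (III+), F♯m (iv), G♯ (V), A (VI), B♯dim (vii°).
Shared triads with their functions: A (I in A major, VI in C♯ minor); C♯m (iii in A major, i in C♯ minor); F♯m (vi in A major, iv in C♯ minor).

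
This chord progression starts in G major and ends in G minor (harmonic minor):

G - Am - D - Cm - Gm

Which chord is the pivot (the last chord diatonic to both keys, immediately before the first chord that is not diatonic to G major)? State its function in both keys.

D — V in G major, V in G minor

Chords diatonic to G major: G, Am, Bm, C, D, Em, F#dim.
Reading the progression, the first chord not in that set is Cm, so the modulation leaves G major there.
The chord immediately before Cm is D, which is diatonic to both keys: V in G major and V in G minor.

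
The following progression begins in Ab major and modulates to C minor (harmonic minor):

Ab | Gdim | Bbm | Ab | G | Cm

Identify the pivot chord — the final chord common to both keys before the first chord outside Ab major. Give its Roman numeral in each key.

Ab — I in Ab major, VI in C minor

Chords diatonic to Ab major: Ab, Bbm, Cm, Db, Eb, Fm, Gdim.
Reading the progression, the first chord not in that set is G, so the modulation leaves Ab major there.
The chord immediately before G is Ab, which is diatonic to both keys: I in Ab major and VI in C minor.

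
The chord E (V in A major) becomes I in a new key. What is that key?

E major

The numeral I denotes a major triad on scale degree 1. With E on degree 1, the tonic of the new key is E.
Degree 1 carries a major triad in major keys, so the destination is E major.
Check: the diatonic triads of E major are E (I), F♯m (ii), G♯m (iii), A (IV), B (V), C♯m (vi), D♯dim (vii°) — E is indeed I.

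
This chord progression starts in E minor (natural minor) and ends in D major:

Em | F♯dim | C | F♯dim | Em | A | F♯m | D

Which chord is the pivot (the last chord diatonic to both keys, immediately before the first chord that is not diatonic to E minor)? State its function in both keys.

Chords diatonic to E minor: Em, F♯dim, G, Am, Bm, C, D.
Reading the progression, the first chord not in that set is A, so the modulation leaves E minor there.
The chord immediately before A is Em, which is diatonic to both keys: i in E minor and ii in D major.

Em — i in E minor, ii in D major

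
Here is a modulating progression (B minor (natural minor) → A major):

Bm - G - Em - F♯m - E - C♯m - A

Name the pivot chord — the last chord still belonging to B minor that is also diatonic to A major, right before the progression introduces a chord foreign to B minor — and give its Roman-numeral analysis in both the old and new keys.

Chords diatonic to B minor: Bm, C♯dim, D, Em, F♯m, G, A.
Reading the progression, the first chord not in that set is E, so the modulation leaves B minor there.
The chord immediately before E is F♯m, which is diatonic to both keys: v in B minor and vi in A major.

F♯m — v in B minor, vi in A major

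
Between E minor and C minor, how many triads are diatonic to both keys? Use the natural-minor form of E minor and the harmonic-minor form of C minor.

1

Diatonic triads of E minor (natural minor): Em (i), F#dim (ii°), G (III), Am (iv), Bm (v), C (VI), D (VII).
Diatonic triads of C minor (harmonic minor): Cm (i), Ddim (ii°), Ebaug (III+), Fm (iv), G (V), Ab (VI), Bdim (vii°).
Matching root and quality in both lists: G.
That gives 1 common triad.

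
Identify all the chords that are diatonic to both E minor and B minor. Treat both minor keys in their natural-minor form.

Em, G, Bm, D

Triads in E minor (natural minor): Em (i), F#dim (ii°), G (III), Am (iv), Bm (v), C (VI), D (VII).
Triads in B minor (natural minor): Bm (i), C#dim (ii°), D (III), Em (iv), F#m (v), G (VI), A (VII).
Shared triads with their functions: Em (i in E minor, iv in B minor); G (III in E minor, VI in B minor); Bm (v in E minor, i in B minor); D (VII in E minor, III in B minor).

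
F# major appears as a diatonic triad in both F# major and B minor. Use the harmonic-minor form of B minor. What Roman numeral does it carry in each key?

The scale of F# major is F# G# A# B C# D# E#; F# is degree 1, and the triad built there (F#-A#-C#) is major, so it is I.
The scale of B minor (harmonic minor) is B C# D E F# G A#; F# is degree 5, and the triad built there (F#-A#-C#) is major, so it is V.

I in F# major; V in B minor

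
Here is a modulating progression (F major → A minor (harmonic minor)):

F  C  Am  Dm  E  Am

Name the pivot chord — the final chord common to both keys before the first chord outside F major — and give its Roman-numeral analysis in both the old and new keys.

Chords diatonic to F major: F, Gm, Am, B♭, C, Dm, Edim.
Reading the progression, the first chord not in that set is E, so the modulation leaves F major there.
The chord immediately before E is Dm, which is diatonic to both keys: vi in F major and iv in A minor.

Dm — vi in F major, iv in A minor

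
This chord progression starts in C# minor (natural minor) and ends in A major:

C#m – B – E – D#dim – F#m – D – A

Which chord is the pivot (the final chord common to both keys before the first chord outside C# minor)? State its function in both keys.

Chords diatonic to C# minor: C#m, D#dim, E, F#m, G#m, A, B.
Reading the progression, the first chord not in that set is D, so the modulation leaves C# minor there.
The chord immediately before D is F#m, which is diatonic to both keys: iv in C# minor and vi in A major.

F#m — iv in C# minor, vi in A major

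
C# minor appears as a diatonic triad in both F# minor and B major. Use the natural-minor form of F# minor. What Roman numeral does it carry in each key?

The scale of F# minor (natural minor) is F# G# A B C# D E; C# is degree 5, and the triad built there (C#-E-G#) is minor, so it is v.
The scale of B major is B C# D# E F# G# A#; C# is degree 2, and the triad built there (C#-E-G#) is minor, so it is ii.

v in F# minor; ii in B major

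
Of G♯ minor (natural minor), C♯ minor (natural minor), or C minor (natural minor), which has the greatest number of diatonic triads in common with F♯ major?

Triads of F♯ major: F♯ (I), G♯m (ii), A♯m (iii), B (IV), C♯ (V), D♯m (vi), E♯dim (vii°).
G♯ minor (natural minor) shares 4: F♯, G♯m, B, D♯m.
C♯ minor (natural minor) shares 2: G♯m, B.
C minor (natural minor) shares 0: none.
The most common triads (4) are shared with G♯ minor.

G♯ minor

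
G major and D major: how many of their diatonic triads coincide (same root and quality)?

4

Diatonic triads of G major: G major (I), A minor (ii), B minor (iii), C major (IV), D major (V), E minor (vi), F# diminished (vii°).
Diatonic triads of D major: D major (I), E minor (ii), F# minor (iii), G major (IV), A major (V), B minor (vi), C# diminished (vii°).
Matching root and quality in both lists: G major, B minor, D major, E minor.
That gives 4 common triads.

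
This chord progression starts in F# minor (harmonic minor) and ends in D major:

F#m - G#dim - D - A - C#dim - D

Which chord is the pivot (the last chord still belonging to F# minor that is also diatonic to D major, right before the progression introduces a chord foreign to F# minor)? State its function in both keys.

Chords diatonic to F# minor: F#m, G#dim, Aaug, Bm, C#, D, E#dim.
Reading the progression, the first chord not in that set is A, so the modulation leaves F# minor there.
The chord immediately before A is D, which is diatonic to both keys: VI in F# minor and I in D major.

D — VI in F# minor, I in D major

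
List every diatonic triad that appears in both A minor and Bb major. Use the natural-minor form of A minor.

Triads in A minor (natural minor): A minor (i), B diminished (ii°), C major (III), D minor (iv), E minor (v), F major (VI), G major (VII).
Triads in Bb major: Bb major (I), C minor (ii), D minor (iii), Eb major (IV), F major (V), G minor (vi), A diminished (vii°).
Shared triads with their functions: D minor (iv in A minor, iii in Bb major); F major (VI in A minor, V in Bb major).

Dm, F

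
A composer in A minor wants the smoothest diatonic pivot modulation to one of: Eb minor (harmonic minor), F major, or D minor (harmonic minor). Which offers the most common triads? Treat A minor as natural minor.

F major

Triads of A minor (natural minor): Am (i), Bdim (ii°), C (III), Dm (iv), Em (v), F (VI), G (VII).
Eb minor (harmonic minor) shares 0: none.
F major shares 4: Am, C, Dm, F.
D minor (harmonic minor) shares 1: Dm.
The most common triads (4) are shared with F major.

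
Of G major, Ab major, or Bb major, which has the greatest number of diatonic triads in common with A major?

Triads of A major: A major (I), B minor (ii), C# minor (iii), D major (IV), E major (V), F# minor (vi), G# diminished (vii°).
G major shares 2: Bm, D.
Ab major shares 0: none.
Bb major shares 0: none.
The most common triads (2) are shared with G major.

G major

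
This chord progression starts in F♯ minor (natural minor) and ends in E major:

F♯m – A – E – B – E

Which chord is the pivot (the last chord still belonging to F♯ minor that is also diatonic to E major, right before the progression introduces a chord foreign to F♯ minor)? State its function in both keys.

E — VII in F♯ minor, I in E major

Chords diatonic to F♯ minor: F♯m, G♯dim, A, Bm, C♯m, D, E.
Reading the progression, the first chord not in that set is B, so the modulation leaves F♯ minor there.
The chord immediately before B is E, which is diatonic to both keys: VII in F♯ minor and I in E major.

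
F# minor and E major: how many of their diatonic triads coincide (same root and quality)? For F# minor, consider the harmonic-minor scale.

1

Diatonic triads of F# minor (harmonic minor): F#m (i), G#dim (ii°), Aaug (III+), Bm (iv), C# (V), D (VI), E#dim (vii°).
Diatonic triads of E major: E (I), F#m (ii), G#m (iii), A (IV), B (V), C#m (vi), D#dim (vii°).
Matching root and quality in both lists: F#m.
That gives 1 common triad.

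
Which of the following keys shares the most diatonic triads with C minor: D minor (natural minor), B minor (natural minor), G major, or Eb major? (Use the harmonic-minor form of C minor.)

Triads of C minor (harmonic minor): Cm (i), Ddim (ii°), Ebaug (III+), Fm (iv), G (V), Ab (VI), Bdim (vii°).
D minor (natural minor) shares 0: none.
B minor (natural minor) shares 1: G.
G major shares 1: G.
Eb major shares 4: Cm, Ddim, Fm, Ab.
The most common triads (4) are shared with Eb major.

Eb major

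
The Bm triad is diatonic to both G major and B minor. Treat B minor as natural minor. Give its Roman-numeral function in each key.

iii in G major; i in B minor

The scale of G major is G A B C D E F♯; B is degree 3, and the triad built there (B-D-F♯) is minor, so it is iii.
The scale of B minor (natural minor) is B C♯ D E F♯ G A; B is degree 1, and the triad built there (B-D-F♯) is minor, so it is i.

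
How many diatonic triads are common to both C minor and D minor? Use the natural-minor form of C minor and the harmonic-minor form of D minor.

Diatonic triads of C minor (natural minor): Cm (i), Ddim (ii°), E♭ (III), Fm (iv), Gm (v), A♭ (VI), B♭ (VII).
Diatonic triads of D minor (harmonic minor): Dm (i), Edim (ii°), Faug (III+), Gm (iv), A (V), B♭ (VI), C♯dim (vii°).
Matching root and quality in both lists: Gm, B♭.
That gives 2 common triads.

2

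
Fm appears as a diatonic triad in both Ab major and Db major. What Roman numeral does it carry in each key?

The scale of Ab major is Ab Bb C Db Eb F G; F is degree 6, and the triad built there (F-Ab-C) is minor, so it is vi.
The scale of Db major is Db Eb F Gb Ab Bb C; F is degree 3, and the triad built there (F-Ab-C) is minor, so it is iii.

vi in Ab major; iii in Db major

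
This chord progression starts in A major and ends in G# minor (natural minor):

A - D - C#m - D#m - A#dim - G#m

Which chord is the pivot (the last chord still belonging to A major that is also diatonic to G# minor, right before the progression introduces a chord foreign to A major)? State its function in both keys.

Chords diatonic to A major: A, Bm, C#m, D, E, F#m, G#dim.
Reading the progression, the first chord not in that set is D#m, so the modulation leaves A major there.
The chord immediately before D#m is C#m, which is diatonic to both keys: iii in A major and iv in G# minor.

C#m — iii in A major, iv in G# minor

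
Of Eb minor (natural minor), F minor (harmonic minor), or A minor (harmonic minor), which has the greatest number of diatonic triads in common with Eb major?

Triads of Eb major: Eb major (I), F minor (ii), G minor (iii), Ab major (IV), Bb major (V), C minor (vi), D diminished (vii°).
Eb minor (natural minor) shares 0: none.
F minor (harmonic minor) shares 1: Fm.
A minor (harmonic minor) shares 0: none.
The most common triads (1) are shared with F minor.

F minor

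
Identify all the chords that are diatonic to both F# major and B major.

Triads in F# major: F# (I), G#m (ii), A#m (iii), B (IV), C# (V), D#m (vi), E#dim (vii°).
Triads in B major: B (I), C#m (ii), D#m (iii), E (IV), F# (V), G#m (vi), A#dim (vii°).
Shared triads with their functions: F# (I in F# major, V in B major); G#m (ii in F# major, vi in B major); B (IV in F# major, I in B major); D#m (vi in F# major, iii in B major).

F#, G#m, B, D#m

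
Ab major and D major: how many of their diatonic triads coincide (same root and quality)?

0

Diatonic triads of Ab major: Ab major (I), Bb minor (ii), C minor (iii), Db major (IV), Eb major (V), F minor (vi), G diminished (vii°).
Diatonic triads of D major: D major (I), E minor (ii), F# minor (iii), G major (IV), A major (V), B minor (vi), C# diminished (vii°).
No triad has the same root and quality in both keys.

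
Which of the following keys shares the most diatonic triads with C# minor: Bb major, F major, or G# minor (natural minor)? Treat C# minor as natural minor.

G# minor

Triads of C# minor (natural minor): C#m (i), D#dim (ii°), E (III), F#m (iv), G#m (v), A (VI), B (VII).
Bb major shares 0: none.
F major shares 0: none.
G# minor (natural minor) shares 4: C#m, E, G#m, B.
The most common triads (4) are shared with G# minor.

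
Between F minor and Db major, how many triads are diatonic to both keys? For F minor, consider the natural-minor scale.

4

Diatonic triads of F minor (natural minor): Fm (i), Gdim (ii°), Ab (III), Bbm (iv), Cm (v), Db (VI), Eb (VII).
Diatonic triads of Db major: Db (I), Ebm (ii), Fm (iii), Gb (IV), Ab (V), Bbm (vi), Cdim (vii°).
Matching root and quality in both lists: Fm, Ab, Bbm, Db.
That gives 4 common triads.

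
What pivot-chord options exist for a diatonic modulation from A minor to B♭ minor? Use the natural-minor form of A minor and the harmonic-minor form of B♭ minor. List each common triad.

Triads in A minor (natural minor): Am (i), Bdim (ii°), C (III), Dm (iv), Em (v), F (VI), G (VII).
Triads in B♭ minor (harmonic minor): B♭m (i), Cdim (ii°), D♭aug (III+), E♭m (iv), F (V), G♭ (VI), Adim (vii°).
Shared triads with their functions: F (VI in A minor, V in B♭ minor).

F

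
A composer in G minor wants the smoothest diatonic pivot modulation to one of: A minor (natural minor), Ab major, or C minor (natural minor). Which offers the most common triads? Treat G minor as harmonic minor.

Triads of G minor (harmonic minor): G minor (i), A diminished (ii°), Bb augmented (III+), C minor (iv), D major (V), Eb major (VI), F# diminished (vii°).
A minor (natural minor) shares 0: none.
Ab major shares 2: Cm, Eb.
C minor (natural minor) shares 3: Gm, Cm, Eb.
The most common triads (3) are shared with C minor.

C minor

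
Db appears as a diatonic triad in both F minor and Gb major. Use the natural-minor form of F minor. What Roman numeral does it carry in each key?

The scale of F minor (natural minor) is F G Ab Bb C Db Eb; Db is degree 6, and the triad built there (Db-F-Ab) is major, so it is VI.
The scale of Gb major is Gb Ab Bb Cb Db Eb F; Db is degree 5, and the triad built there (Db-F-Ab) is major, so it is V.

VI in F minor; V in Gb major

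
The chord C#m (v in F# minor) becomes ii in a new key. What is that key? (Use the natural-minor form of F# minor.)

B major

The numeral ii denotes a minor triad on scale degree 2. With C# on degree 2, the tonic of the new key is B.
Degree 2 carries a minor triad in major keys, so the destination is B major.
Check: the diatonic triads of B major are B (I), C#m (ii), D#m (iii), E (IV), F# (V), G#m (vi), A#dim (vii°) — C#m is indeed ii.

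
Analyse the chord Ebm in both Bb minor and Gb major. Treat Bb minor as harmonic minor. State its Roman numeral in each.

The scale of Bb minor (harmonic minor) is Bb C Db Eb F Gb A; Eb is degree 4, and the triad built there (Eb-Gb-Bb) is minor, so it is iv.
The scale of Gb major is Gb Ab Bb Cb Db Eb F; Eb is degree 6, and the triad built there (Eb-Gb-Bb) is minor, so it is vi.

iv in Bb minor; vi in Gb major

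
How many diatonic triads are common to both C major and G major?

Diatonic triads of C major: C major (I), D minor (ii), E minor (iii), F major (IV), G major (V), A minor (vi), B diminished (vii°).
Diatonic triads of G major: G major (I), A minor (ii), B minor (iii), C major (IV), D major (V), E minor (vi), F# diminished (vii°).
Matching root and quality in both lists: C major, E minor, G major, A minor.
That gives 4 common triads.

4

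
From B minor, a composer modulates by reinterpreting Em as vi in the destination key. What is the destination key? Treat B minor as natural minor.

G major

The numeral vi denotes a minor triad on scale degree 6. With E on degree 6, the tonic of the new key is G.
Degree 6 carries a minor triad in major keys, so the destination is G major.
Check: the diatonic triads of G major are G (I), Am (ii), Bm (iii), C (IV), D (V), Em (vi), F#dim (vii°) — Em is indeed vi.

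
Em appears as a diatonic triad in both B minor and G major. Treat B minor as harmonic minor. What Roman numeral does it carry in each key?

iv in B minor; vi in G major

The scale of B minor (harmonic minor) is B C♯ D E F♯ G A♯; E is degree 4, and the triad built there (E-G-B) is minor, so it is iv.
The scale of G major is G A B C D E F♯; E is degree 6, and the triad built there (E-G-B) is minor, so it is vi.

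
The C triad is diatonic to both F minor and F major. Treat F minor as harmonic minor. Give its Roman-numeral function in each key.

V in F minor; V in F major

The scale of F minor (harmonic minor) is F G A♭ B♭ C D♭ E; C is degree 5, and the triad built there (C-E-G) is major, so it is V.
The scale of F major is F G A B♭ C D E; C is degree 5, and the triad built there (C-E-G) is major, so it is V.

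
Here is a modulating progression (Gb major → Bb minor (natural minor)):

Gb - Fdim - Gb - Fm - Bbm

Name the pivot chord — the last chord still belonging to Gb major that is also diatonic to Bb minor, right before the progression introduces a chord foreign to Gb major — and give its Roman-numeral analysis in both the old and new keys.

Gb — I in Gb major, VI in Bb minor

Chords diatonic to Gb major: Gb, Abm, Bbm, Cb, Db, Ebm, Fdim.
Reading the progression, the first chord not in that set is Fm, so the modulation leaves Gb major there.
The chord immediately before Fm is Gb, which is diatonic to both keys: I in Gb major and VI in Bb minor.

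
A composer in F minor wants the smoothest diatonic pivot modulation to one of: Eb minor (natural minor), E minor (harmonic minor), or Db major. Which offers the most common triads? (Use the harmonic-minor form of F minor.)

Db major

Triads of F minor (harmonic minor): F minor (i), G diminished (ii°), Ab augmented (III+), Bb minor (iv), C major (V), Db major (VI), E diminished (vii°).
Eb minor (natural minor) shares 2: Bbm, Db.
E minor (harmonic minor) shares 1: C.
Db major shares 3: Fm, Bbm, Db.
The most common triads (3) are shared with Db major.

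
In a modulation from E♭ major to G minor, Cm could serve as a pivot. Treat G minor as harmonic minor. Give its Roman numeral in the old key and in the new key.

vi in E♭ major; iv in G minor

The scale of E♭ major is E♭ F G A♭ B♭ C D; C is degree 6, and the triad built there (C-E♭-G) is minor, so it is vi.
The scale of G minor (harmonic minor) is G A B♭ C D E♭ F♯; C is degree 4, and the triad built there (C-E♭-G) is minor, so it is iv.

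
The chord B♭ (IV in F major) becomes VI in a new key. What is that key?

D minor

The numeral VI denotes a major triad on scale degree 6. With B♭ on degree 6, the tonic of the new key is D.
Degree 6 carries a major triad in minor keys, so the destination is D minor.
Check: the diatonic triads of D minor (natural minor) are Dm (i), Edim (ii°), F (III), Gm (iv), Am (v), B♭ (VI), C (VII) — B♭ is indeed VI.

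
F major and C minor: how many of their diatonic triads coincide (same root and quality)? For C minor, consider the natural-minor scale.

Diatonic triads of F major: F major (I), G minor (ii), A minor (iii), Bb major (IV), C major (V), D minor (vi), E diminished (vii°).
Diatonic triads of C minor (natural minor): C minor (i), D diminished (ii°), Eb major (III), F minor (iv), G minor (v), Ab major (VI), Bb major (VII).
Matching root and quality in both lists: G minor, Bb major.
That gives 2 common triads.

2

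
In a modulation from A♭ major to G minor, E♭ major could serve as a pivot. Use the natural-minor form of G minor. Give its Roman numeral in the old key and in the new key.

V in A♭ major; VI in G minor

The scale of A♭ major is A♭ B♭ C D♭ E♭ F G; E♭ is degree 5, and the triad built there (E♭-G-B♭) is major, so it is V.
The scale of G minor (natural minor) is G A B♭ C D E♭ F; E♭ is degree 6, and the triad built there (E♭-G-B♭) is major, so it is VI.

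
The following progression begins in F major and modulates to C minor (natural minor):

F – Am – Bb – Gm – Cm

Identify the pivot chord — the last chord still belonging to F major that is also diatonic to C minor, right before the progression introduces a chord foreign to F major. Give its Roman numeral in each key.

Chords diatonic to F major: F, Gm, Am, Bb, C, Dm, Edim.
Reading the progression, the first chord not in that set is Cm, so the modulation leaves F major there.
The chord immediately before Cm is Gm, which is diatonic to both keys: ii in F major and v in C minor.

Gm — ii in F major, v in C minor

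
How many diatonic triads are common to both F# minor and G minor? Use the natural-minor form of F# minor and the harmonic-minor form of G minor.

Diatonic triads of F# minor (natural minor): F# minor (i), G# diminished (ii°), A major (III), B minor (iv), C# minor (v), D major (VI), E major (VII).
Diatonic triads of G minor (harmonic minor): G minor (i), A diminished (ii°), Bb augmented (III+), C minor (iv), D major (V), Eb major (VI), F# diminished (vii°).
Matching root and quality in both lists: D major.
That gives 1 common triad.

1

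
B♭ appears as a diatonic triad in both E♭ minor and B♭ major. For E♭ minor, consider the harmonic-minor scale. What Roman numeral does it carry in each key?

The scale of E♭ minor (harmonic minor) is E♭ F G♭ A♭ B♭ C♭ D; B♭ is degree 5, and the triad built there (B♭-D-F) is major, so it is V.
The scale of B♭ major is B♭ C D E♭ F G A; B♭ is degree 1, and the triad built there (B♭-D-F) is major, so it is I.

V in E♭ minor; I in B♭ major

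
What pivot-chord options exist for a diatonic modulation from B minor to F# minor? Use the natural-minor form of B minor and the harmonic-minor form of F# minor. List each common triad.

Bm, D, F#m

Triads in B minor (natural minor): Bm (i), C#dim (ii°), D (III), Em (iv), F#m (v), G (VI), A (VII).
Triads in F# minor (harmonic minor): F#m (i), G#dim (ii°), Aaug (III+), Bm (iv), C# (V), D (VI), E#dim (vii°).
Shared triads with their functions: Bm (i in B minor, iv in F# minor); D (III in B minor, VI in F# minor); F#m (v in B minor, i in F# minor).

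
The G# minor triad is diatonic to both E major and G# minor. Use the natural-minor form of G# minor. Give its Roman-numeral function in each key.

The scale of E major is E F# G# A B C# D#; G# is degree 3, and the triad built there (G#-B-D#) is minor, so it is iii.
The scale of G# minor (natural minor) is G# A# B C# D# E F#; G# is degree 1, and the triad built there (G#-B-D#) is minor, so it is i.

iii in E major; i in G# minor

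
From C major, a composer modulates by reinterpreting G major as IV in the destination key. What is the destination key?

D major

The numeral IV denotes a major triad on scale degree 4. With G on degree 4, the tonic of the new key is D.
Degree 4 carries a major triad in major keys, so the destination is D major.
Check: the diatonic triads of D major are D (I), Em (ii), F♯m (iii), G (IV), A (V), Bm (vi), C♯dim (vii°) — G major is indeed IV.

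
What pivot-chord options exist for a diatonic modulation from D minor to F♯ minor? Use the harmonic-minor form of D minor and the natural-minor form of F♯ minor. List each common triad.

A

Triads in D minor (harmonic minor): D minor (i), E diminished (ii°), F augmented (III+), G minor (iv), A major (V), B♭ major (VI), C♯ diminished (vii°).
Triads in F♯ minor (natural minor): F♯ minor (i), G♯ diminished (ii°), A major (III), B minor (iv), C♯ minor (v), D major (VI), E major (VII).
Shared triads with their functions: A major (V in D minor, III in F♯ minor).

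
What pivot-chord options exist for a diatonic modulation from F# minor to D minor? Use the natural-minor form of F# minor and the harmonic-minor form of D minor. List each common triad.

Triads in F# minor (natural minor): F# minor (i), G# diminished (ii°), A major (III), B minor (iv), C# minor (v), D major (VI), E major (VII).
Triads in D minor (harmonic minor): D minor (i), E diminished (ii°), F augmented (III+), G minor (iv), A major (V), Bb major (VI), C# diminished (vii°).
Shared triads with their functions: A major (III in F# minor, V in D minor).

A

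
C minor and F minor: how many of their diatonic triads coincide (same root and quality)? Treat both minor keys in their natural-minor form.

4

Diatonic triads of C minor (natural minor): Cm (i), Ddim (ii°), Eb (III), Fm (iv), Gm (v), Ab (VI), Bb (VII).
Diatonic triads of F minor (natural minor): Fm (i), Gdim (ii°), Ab (III), Bbm (iv), Cm (v), Db (VI), Eb (VII).
Matching root and quality in both lists: Cm, Eb, Fm, Ab.
That gives 4 common triads.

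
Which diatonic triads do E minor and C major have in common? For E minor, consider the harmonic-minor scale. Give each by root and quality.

Triads in E minor (harmonic minor): Em (i), F#dim (ii°), Gaug (III+), Am (iv), B (V), C (VI), D#dim (vii°).
Triads in C major: C (I), Dm (ii), Em (iii), F (IV), G (V), Am (vi), Bdim (vii°).
Shared triads with their functions: Em (i in E minor, iii in C major); Am (iv in E minor, vi in C major); C (VI in E minor, I in C major).

Em, Am, C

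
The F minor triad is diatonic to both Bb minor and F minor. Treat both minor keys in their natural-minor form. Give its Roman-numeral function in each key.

The scale of Bb minor (natural minor) is Bb C Db Eb F Gb Ab; F is degree 5, and the triad built there (F-Ab-C) is minor, so it is v.
The scale of F minor (natural minor) is F G Ab Bb C Db Eb; F is degree 1, and the triad built there (F-Ab-C) is minor, so it is i.

v in Bb minor; i in F minor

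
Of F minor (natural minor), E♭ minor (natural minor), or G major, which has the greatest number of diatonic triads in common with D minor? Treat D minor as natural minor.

Triads of D minor (natural minor): Dm (i), Edim (ii°), F (III), Gm (iv), Am (v), B♭ (VI), C (VII).
F minor (natural minor) shares 0: none.
E♭ minor (natural minor) shares 0: none.
G major shares 2: Am, C.
The most common triads (2) are shared with G major.

G major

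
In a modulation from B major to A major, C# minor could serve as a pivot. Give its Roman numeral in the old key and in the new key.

The scale of B major is B C# D# E F# G# A#; C# is degree 2, and the triad built there (C#-E-G#) is minor, so it is ii.
The scale of A major is A B C# D E F# G#; C# is degree 3, and the triad built there (C#-E-G#) is minor, so it is iii.

ii in B major; iii in A major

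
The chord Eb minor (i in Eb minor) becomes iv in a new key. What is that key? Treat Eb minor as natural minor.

Bb minor

The numeral iv denotes a minor triad on scale degree 4. With Eb on degree 4, the tonic of the new key is Bb.
Degree 4 carries a minor triad in minor keys, so the destination is Bb minor.
Check: the diatonic triads of Bb minor (natural minor) are Bbm (i), Cdim (ii°), Db (III), Ebm (iv), Fm (v), Gb (VI), Ab (VII) — Eb minor is indeed iv.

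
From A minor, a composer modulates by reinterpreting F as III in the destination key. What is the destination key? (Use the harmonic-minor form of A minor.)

The numeral III denotes a major triad on scale degree 3. With F on degree 3, the tonic of the new key is D.
Degree 3 carries a major triad in natural-minor keys, so the destination is D minor.
Check: the diatonic triads of D minor (natural minor) are Dm (i), Edim (ii°), F (III), Gm (iv), Am (v), Bb (VI), C (VII) — F is indeed III.

D minor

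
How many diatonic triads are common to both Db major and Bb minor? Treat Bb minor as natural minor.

Diatonic triads of Db major: Db (I), Ebm (ii), Fm (iii), Gb (IV), Ab (V), Bbm (vi), Cdim (vii°).
Diatonic triads of Bb minor (natural minor): Bbm (i), Cdim (ii°), Db (III), Ebm (iv), Fm (v), Gb (VI), Ab (VII).
Matching root and quality in both lists: Db, Ebm, Fm, Gb, Ab, Bbm, Cdim.
That gives 7 common triads.

7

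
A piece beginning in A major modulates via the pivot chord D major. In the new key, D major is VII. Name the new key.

E minor

The numeral VII denotes a major triad on scale degree 7. With D on degree 7, the tonic of the new key is E.
Degree 7 carries a major triad in natural-minor keys, so the destination is E minor.
Check: the diatonic triads of E minor (natural minor) are Em (i), F#dim (ii°), G (III), Am (iv), Bm (v), C (VI), D (VII) — D major is indeed VII.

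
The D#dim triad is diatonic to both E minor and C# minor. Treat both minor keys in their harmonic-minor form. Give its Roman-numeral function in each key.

The scale of E minor (harmonic minor) is E F# G A B C D#; D# is degree 7, and the triad built there (D#-F#-A) is diminished, so it is vii°.
The scale of C# minor (harmonic minor) is C# D# E F# G# A B#; D# is degree 2, and the triad built there (D#-F#-A) is diminished, so it is ii°.

vii° in E minor; ii° in C# minor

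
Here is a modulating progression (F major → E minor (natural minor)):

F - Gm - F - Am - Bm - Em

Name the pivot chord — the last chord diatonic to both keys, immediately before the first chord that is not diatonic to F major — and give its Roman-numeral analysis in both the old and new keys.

Chords diatonic to F major: F, Gm, Am, Bb, C, Dm, Edim.
Reading the progression, the first chord not in that set is Bm, so the modulation leaves F major there.
The chord immediately before Bm is Am, which is diatonic to both keys: iii in F major and iv in E minor.

Am — iii in F major, iv in E minor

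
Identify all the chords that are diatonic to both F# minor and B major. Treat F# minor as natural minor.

Triads in F# minor (natural minor): F#m (i), G#dim (ii°), A (III), Bm (iv), C#m (v), D (VI), E (VII).
Triads in B major: B (I), C#m (ii), D#m (iii), E (IV), F# (V), G#m (vi), A#dim (vii°).
Shared triads with their functions: C#m (v in F# minor, ii in B major); E (VII in F# minor, IV in B major).

C#m, E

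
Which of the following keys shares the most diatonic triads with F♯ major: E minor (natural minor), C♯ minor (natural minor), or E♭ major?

C♯ minor

Triads of F♯ major: F♯ major (I), G♯ minor (ii), A♯ minor (iii), B major (IV), C♯ major (V), D♯ minor (vi), E♯ diminished (vii°).
E minor (natural minor) shares 0: none.
C♯ minor (natural minor) shares 2: G♯m, B.
E♭ major shares 0: none.
The most common triads (2) are shared with C♯ minor.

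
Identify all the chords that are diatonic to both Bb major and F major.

Bb, Dm, F, Gm

Triads in Bb major: Bb major (I), C minor (ii), D minor (iii), Eb major (IV), F major (V), G minor (vi), A diminished (vii°).
Triads in F major: F major (I), G minor (ii), A minor (iii), Bb major (IV), C major (V), D minor (vi), E diminished (vii°).
Shared triads with their functions: Bb major (I in Bb major, IV in F major); D minor (iii in Bb major, vi in F major); F major (V in Bb major, I in F major); G minor (vi in Bb major, ii in F major).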